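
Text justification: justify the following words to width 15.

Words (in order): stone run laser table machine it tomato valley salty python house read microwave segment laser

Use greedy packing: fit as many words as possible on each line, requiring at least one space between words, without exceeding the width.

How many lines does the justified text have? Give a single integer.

Answer: 7

Derivation:
Line 1: ['stone', 'run', 'laser'] (min_width=15, slack=0)
Line 2: ['table', 'machine'] (min_width=13, slack=2)
Line 3: ['it', 'tomato'] (min_width=9, slack=6)
Line 4: ['valley', 'salty'] (min_width=12, slack=3)
Line 5: ['python', 'house'] (min_width=12, slack=3)
Line 6: ['read', 'microwave'] (min_width=14, slack=1)
Line 7: ['segment', 'laser'] (min_width=13, slack=2)
Total lines: 7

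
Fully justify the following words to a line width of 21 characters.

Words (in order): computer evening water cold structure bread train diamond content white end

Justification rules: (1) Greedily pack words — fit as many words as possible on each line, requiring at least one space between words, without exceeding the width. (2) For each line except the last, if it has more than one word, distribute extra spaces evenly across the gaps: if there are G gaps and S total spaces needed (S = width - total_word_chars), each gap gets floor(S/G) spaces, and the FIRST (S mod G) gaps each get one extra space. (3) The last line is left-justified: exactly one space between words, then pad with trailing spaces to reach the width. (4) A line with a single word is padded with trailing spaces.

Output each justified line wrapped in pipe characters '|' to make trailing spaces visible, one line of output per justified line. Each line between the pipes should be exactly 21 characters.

Line 1: ['computer', 'evening'] (min_width=16, slack=5)
Line 2: ['water', 'cold', 'structure'] (min_width=20, slack=1)
Line 3: ['bread', 'train', 'diamond'] (min_width=19, slack=2)
Line 4: ['content', 'white', 'end'] (min_width=17, slack=4)

Answer: |computer      evening|
|water  cold structure|
|bread  train  diamond|
|content white end    |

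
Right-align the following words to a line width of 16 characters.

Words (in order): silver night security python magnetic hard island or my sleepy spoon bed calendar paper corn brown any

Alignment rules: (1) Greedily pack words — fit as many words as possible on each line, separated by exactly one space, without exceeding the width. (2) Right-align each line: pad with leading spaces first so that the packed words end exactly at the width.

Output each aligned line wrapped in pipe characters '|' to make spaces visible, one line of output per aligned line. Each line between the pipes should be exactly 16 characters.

Answer: |    silver night|
| security python|
|   magnetic hard|
|    island or my|
|sleepy spoon bed|
|  calendar paper|
|  corn brown any|

Derivation:
Line 1: ['silver', 'night'] (min_width=12, slack=4)
Line 2: ['security', 'python'] (min_width=15, slack=1)
Line 3: ['magnetic', 'hard'] (min_width=13, slack=3)
Line 4: ['island', 'or', 'my'] (min_width=12, slack=4)
Line 5: ['sleepy', 'spoon', 'bed'] (min_width=16, slack=0)
Line 6: ['calendar', 'paper'] (min_width=14, slack=2)
Line 7: ['corn', 'brown', 'any'] (min_width=14, slack=2)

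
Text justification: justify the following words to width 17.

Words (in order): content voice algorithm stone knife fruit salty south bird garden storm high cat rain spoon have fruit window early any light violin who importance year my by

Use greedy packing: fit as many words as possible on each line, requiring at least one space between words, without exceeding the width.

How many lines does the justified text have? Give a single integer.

Line 1: ['content', 'voice'] (min_width=13, slack=4)
Line 2: ['algorithm', 'stone'] (min_width=15, slack=2)
Line 3: ['knife', 'fruit', 'salty'] (min_width=17, slack=0)
Line 4: ['south', 'bird', 'garden'] (min_width=17, slack=0)
Line 5: ['storm', 'high', 'cat'] (min_width=14, slack=3)
Line 6: ['rain', 'spoon', 'have'] (min_width=15, slack=2)
Line 7: ['fruit', 'window'] (min_width=12, slack=5)
Line 8: ['early', 'any', 'light'] (min_width=15, slack=2)
Line 9: ['violin', 'who'] (min_width=10, slack=7)
Line 10: ['importance', 'year'] (min_width=15, slack=2)
Line 11: ['my', 'by'] (min_width=5, slack=12)
Total lines: 11

Answer: 11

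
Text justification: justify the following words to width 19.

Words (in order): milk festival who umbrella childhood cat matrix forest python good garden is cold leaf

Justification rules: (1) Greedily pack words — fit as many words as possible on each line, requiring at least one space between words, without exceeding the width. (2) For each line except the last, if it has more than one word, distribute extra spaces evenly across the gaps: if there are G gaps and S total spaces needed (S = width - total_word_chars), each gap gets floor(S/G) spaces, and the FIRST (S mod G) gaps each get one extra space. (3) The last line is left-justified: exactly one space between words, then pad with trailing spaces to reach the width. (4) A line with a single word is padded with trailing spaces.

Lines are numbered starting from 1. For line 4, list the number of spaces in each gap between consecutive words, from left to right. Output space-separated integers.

Line 1: ['milk', 'festival', 'who'] (min_width=17, slack=2)
Line 2: ['umbrella', 'childhood'] (min_width=18, slack=1)
Line 3: ['cat', 'matrix', 'forest'] (min_width=17, slack=2)
Line 4: ['python', 'good', 'garden'] (min_width=18, slack=1)
Line 5: ['is', 'cold', 'leaf'] (min_width=12, slack=7)

Answer: 2 1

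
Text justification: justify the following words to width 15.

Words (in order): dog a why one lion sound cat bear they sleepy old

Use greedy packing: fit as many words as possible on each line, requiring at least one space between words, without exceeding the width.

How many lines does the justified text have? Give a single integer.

Line 1: ['dog', 'a', 'why', 'one'] (min_width=13, slack=2)
Line 2: ['lion', 'sound', 'cat'] (min_width=14, slack=1)
Line 3: ['bear', 'they'] (min_width=9, slack=6)
Line 4: ['sleepy', 'old'] (min_width=10, slack=5)
Total lines: 4

Answer: 4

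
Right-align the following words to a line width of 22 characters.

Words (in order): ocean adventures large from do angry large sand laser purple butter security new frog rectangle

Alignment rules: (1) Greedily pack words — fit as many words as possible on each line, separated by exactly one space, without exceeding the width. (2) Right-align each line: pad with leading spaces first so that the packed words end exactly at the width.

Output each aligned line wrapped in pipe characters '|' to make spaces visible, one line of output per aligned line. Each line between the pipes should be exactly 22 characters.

Line 1: ['ocean', 'adventures', 'large'] (min_width=22, slack=0)
Line 2: ['from', 'do', 'angry', 'large'] (min_width=19, slack=3)
Line 3: ['sand', 'laser', 'purple'] (min_width=17, slack=5)
Line 4: ['butter', 'security', 'new'] (min_width=19, slack=3)
Line 5: ['frog', 'rectangle'] (min_width=14, slack=8)

Answer: |ocean adventures large|
|   from do angry large|
|     sand laser purple|
|   butter security new|
|        frog rectangle|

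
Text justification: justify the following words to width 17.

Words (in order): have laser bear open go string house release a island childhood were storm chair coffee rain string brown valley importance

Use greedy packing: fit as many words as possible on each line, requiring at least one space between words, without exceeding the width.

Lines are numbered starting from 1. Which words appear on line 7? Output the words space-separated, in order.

Answer: string brown

Derivation:
Line 1: ['have', 'laser', 'bear'] (min_width=15, slack=2)
Line 2: ['open', 'go', 'string'] (min_width=14, slack=3)
Line 3: ['house', 'release', 'a'] (min_width=15, slack=2)
Line 4: ['island', 'childhood'] (min_width=16, slack=1)
Line 5: ['were', 'storm', 'chair'] (min_width=16, slack=1)
Line 6: ['coffee', 'rain'] (min_width=11, slack=6)
Line 7: ['string', 'brown'] (min_width=12, slack=5)
Line 8: ['valley', 'importance'] (min_width=17, slack=0)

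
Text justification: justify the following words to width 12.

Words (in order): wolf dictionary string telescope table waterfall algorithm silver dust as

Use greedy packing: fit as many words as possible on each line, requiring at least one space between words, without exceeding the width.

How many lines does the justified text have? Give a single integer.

Line 1: ['wolf'] (min_width=4, slack=8)
Line 2: ['dictionary'] (min_width=10, slack=2)
Line 3: ['string'] (min_width=6, slack=6)
Line 4: ['telescope'] (min_width=9, slack=3)
Line 5: ['table'] (min_width=5, slack=7)
Line 6: ['waterfall'] (min_width=9, slack=3)
Line 7: ['algorithm'] (min_width=9, slack=3)
Line 8: ['silver', 'dust'] (min_width=11, slack=1)
Line 9: ['as'] (min_width=2, slack=10)
Total lines: 9

Answer: 9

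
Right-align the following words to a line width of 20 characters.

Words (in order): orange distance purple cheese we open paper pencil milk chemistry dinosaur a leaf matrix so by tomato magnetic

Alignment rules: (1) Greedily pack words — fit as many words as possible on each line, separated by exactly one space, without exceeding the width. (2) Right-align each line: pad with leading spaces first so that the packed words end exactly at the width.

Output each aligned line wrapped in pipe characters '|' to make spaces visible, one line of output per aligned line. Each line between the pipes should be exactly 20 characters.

Answer: |     orange distance|
|    purple cheese we|
|   open paper pencil|
|      milk chemistry|
|     dinosaur a leaf|
| matrix so by tomato|
|            magnetic|

Derivation:
Line 1: ['orange', 'distance'] (min_width=15, slack=5)
Line 2: ['purple', 'cheese', 'we'] (min_width=16, slack=4)
Line 3: ['open', 'paper', 'pencil'] (min_width=17, slack=3)
Line 4: ['milk', 'chemistry'] (min_width=14, slack=6)
Line 5: ['dinosaur', 'a', 'leaf'] (min_width=15, slack=5)
Line 6: ['matrix', 'so', 'by', 'tomato'] (min_width=19, slack=1)
Line 7: ['magnetic'] (min_width=8, slack=12)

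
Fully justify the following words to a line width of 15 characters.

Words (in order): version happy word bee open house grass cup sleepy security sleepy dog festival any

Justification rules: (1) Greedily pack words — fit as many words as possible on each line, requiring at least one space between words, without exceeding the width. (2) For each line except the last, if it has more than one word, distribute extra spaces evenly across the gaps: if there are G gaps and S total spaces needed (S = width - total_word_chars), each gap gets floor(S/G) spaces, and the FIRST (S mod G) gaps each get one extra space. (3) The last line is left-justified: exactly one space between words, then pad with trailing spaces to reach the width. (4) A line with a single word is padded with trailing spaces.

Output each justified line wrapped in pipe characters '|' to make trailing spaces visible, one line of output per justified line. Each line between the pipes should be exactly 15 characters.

Answer: |version   happy|
|word  bee  open|
|house grass cup|
|sleepy security|
|sleepy      dog|
|festival any   |

Derivation:
Line 1: ['version', 'happy'] (min_width=13, slack=2)
Line 2: ['word', 'bee', 'open'] (min_width=13, slack=2)
Line 3: ['house', 'grass', 'cup'] (min_width=15, slack=0)
Line 4: ['sleepy', 'security'] (min_width=15, slack=0)
Line 5: ['sleepy', 'dog'] (min_width=10, slack=5)
Line 6: ['festival', 'any'] (min_width=12, slack=3)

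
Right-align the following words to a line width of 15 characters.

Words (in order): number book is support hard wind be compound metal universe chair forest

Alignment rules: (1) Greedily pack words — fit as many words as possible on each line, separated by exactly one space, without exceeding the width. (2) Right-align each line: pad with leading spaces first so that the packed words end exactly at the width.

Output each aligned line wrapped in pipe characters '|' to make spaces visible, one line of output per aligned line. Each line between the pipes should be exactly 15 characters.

Line 1: ['number', 'book', 'is'] (min_width=14, slack=1)
Line 2: ['support', 'hard'] (min_width=12, slack=3)
Line 3: ['wind', 'be'] (min_width=7, slack=8)
Line 4: ['compound', 'metal'] (min_width=14, slack=1)
Line 5: ['universe', 'chair'] (min_width=14, slack=1)
Line 6: ['forest'] (min_width=6, slack=9)

Answer: | number book is|
|   support hard|
|        wind be|
| compound metal|
| universe chair|
|         forest|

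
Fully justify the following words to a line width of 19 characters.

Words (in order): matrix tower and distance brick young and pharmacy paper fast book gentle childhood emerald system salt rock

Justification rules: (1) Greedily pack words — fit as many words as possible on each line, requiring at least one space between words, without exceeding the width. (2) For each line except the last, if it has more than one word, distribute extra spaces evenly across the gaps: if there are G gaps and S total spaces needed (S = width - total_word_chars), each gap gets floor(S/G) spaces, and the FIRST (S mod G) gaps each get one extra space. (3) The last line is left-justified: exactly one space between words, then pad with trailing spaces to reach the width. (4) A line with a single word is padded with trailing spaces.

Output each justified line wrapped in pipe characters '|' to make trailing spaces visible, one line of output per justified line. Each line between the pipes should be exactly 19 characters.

Answer: |matrix   tower  and|
|distance      brick|
|young  and pharmacy|
|paper   fast   book|
|gentle    childhood|
|emerald system salt|
|rock               |

Derivation:
Line 1: ['matrix', 'tower', 'and'] (min_width=16, slack=3)
Line 2: ['distance', 'brick'] (min_width=14, slack=5)
Line 3: ['young', 'and', 'pharmacy'] (min_width=18, slack=1)
Line 4: ['paper', 'fast', 'book'] (min_width=15, slack=4)
Line 5: ['gentle', 'childhood'] (min_width=16, slack=3)
Line 6: ['emerald', 'system', 'salt'] (min_width=19, slack=0)
Line 7: ['rock'] (min_width=4, slack=15)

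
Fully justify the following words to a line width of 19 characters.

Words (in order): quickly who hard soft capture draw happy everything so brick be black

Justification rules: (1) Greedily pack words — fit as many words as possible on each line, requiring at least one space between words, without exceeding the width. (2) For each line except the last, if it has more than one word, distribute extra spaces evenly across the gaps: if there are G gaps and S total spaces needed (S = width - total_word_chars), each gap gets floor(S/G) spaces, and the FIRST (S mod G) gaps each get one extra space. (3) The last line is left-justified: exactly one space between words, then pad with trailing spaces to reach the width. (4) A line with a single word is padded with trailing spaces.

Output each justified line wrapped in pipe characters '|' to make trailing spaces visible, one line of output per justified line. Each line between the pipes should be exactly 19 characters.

Line 1: ['quickly', 'who', 'hard'] (min_width=16, slack=3)
Line 2: ['soft', 'capture', 'draw'] (min_width=17, slack=2)
Line 3: ['happy', 'everything', 'so'] (min_width=19, slack=0)
Line 4: ['brick', 'be', 'black'] (min_width=14, slack=5)

Answer: |quickly   who  hard|
|soft  capture  draw|
|happy everything so|
|brick be black     |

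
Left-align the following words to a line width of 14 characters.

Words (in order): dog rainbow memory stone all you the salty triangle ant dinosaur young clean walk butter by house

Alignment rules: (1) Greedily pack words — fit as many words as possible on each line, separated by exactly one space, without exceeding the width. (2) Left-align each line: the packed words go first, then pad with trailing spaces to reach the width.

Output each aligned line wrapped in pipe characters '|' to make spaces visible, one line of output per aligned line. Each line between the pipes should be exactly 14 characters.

Line 1: ['dog', 'rainbow'] (min_width=11, slack=3)
Line 2: ['memory', 'stone'] (min_width=12, slack=2)
Line 3: ['all', 'you', 'the'] (min_width=11, slack=3)
Line 4: ['salty', 'triangle'] (min_width=14, slack=0)
Line 5: ['ant', 'dinosaur'] (min_width=12, slack=2)
Line 6: ['young', 'clean'] (min_width=11, slack=3)
Line 7: ['walk', 'butter', 'by'] (min_width=14, slack=0)
Line 8: ['house'] (min_width=5, slack=9)

Answer: |dog rainbow   |
|memory stone  |
|all you the   |
|salty triangle|
|ant dinosaur  |
|young clean   |
|walk butter by|
|house         |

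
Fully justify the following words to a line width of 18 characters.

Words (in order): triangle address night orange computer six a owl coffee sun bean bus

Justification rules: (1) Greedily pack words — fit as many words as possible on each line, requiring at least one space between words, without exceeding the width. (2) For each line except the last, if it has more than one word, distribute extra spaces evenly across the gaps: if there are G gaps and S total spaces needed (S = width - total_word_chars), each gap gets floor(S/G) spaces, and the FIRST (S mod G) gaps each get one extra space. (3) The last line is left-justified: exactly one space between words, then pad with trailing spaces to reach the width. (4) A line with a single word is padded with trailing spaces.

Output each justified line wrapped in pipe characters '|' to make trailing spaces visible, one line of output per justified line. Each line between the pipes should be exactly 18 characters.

Line 1: ['triangle', 'address'] (min_width=16, slack=2)
Line 2: ['night', 'orange'] (min_width=12, slack=6)
Line 3: ['computer', 'six', 'a', 'owl'] (min_width=18, slack=0)
Line 4: ['coffee', 'sun', 'bean'] (min_width=15, slack=3)
Line 5: ['bus'] (min_width=3, slack=15)

Answer: |triangle   address|
|night       orange|
|computer six a owl|
|coffee   sun  bean|
|bus               |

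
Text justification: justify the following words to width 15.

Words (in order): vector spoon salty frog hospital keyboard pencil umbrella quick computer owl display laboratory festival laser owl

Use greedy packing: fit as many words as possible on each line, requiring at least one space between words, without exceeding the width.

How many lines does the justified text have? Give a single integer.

Line 1: ['vector', 'spoon'] (min_width=12, slack=3)
Line 2: ['salty', 'frog'] (min_width=10, slack=5)
Line 3: ['hospital'] (min_width=8, slack=7)
Line 4: ['keyboard', 'pencil'] (min_width=15, slack=0)
Line 5: ['umbrella', 'quick'] (min_width=14, slack=1)
Line 6: ['computer', 'owl'] (min_width=12, slack=3)
Line 7: ['display'] (min_width=7, slack=8)
Line 8: ['laboratory'] (min_width=10, slack=5)
Line 9: ['festival', 'laser'] (min_width=14, slack=1)
Line 10: ['owl'] (min_width=3, slack=12)
Total lines: 10

Answer: 10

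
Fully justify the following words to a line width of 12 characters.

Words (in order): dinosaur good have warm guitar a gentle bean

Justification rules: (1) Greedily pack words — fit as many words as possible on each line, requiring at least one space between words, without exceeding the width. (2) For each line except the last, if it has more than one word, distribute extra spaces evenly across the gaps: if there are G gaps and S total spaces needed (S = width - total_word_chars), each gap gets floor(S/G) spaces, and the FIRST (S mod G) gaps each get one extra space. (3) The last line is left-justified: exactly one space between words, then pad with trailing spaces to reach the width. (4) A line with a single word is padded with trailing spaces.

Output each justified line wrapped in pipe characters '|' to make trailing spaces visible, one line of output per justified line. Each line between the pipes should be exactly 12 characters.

Answer: |dinosaur    |
|good    have|
|warm  guitar|
|a     gentle|
|bean        |

Derivation:
Line 1: ['dinosaur'] (min_width=8, slack=4)
Line 2: ['good', 'have'] (min_width=9, slack=3)
Line 3: ['warm', 'guitar'] (min_width=11, slack=1)
Line 4: ['a', 'gentle'] (min_width=8, slack=4)
Line 5: ['bean'] (min_width=4, slack=8)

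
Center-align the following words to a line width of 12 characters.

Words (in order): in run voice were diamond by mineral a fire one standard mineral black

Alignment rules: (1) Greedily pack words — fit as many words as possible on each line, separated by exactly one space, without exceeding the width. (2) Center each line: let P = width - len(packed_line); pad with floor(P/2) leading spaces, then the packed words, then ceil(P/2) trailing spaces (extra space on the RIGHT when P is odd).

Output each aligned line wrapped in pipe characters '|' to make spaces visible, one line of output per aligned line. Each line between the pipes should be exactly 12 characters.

Line 1: ['in', 'run', 'voice'] (min_width=12, slack=0)
Line 2: ['were', 'diamond'] (min_width=12, slack=0)
Line 3: ['by', 'mineral', 'a'] (min_width=12, slack=0)
Line 4: ['fire', 'one'] (min_width=8, slack=4)
Line 5: ['standard'] (min_width=8, slack=4)
Line 6: ['mineral'] (min_width=7, slack=5)
Line 7: ['black'] (min_width=5, slack=7)

Answer: |in run voice|
|were diamond|
|by mineral a|
|  fire one  |
|  standard  |
|  mineral   |
|   black    |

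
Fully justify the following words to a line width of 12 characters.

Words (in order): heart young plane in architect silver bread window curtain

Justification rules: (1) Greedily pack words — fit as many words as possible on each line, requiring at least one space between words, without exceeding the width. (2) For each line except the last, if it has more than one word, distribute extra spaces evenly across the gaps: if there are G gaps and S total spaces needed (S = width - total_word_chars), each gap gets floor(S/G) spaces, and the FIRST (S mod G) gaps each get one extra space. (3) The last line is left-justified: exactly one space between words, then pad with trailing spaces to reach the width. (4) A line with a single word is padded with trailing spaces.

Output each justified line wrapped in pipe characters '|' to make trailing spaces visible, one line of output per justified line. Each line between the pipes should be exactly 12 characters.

Line 1: ['heart', 'young'] (min_width=11, slack=1)
Line 2: ['plane', 'in'] (min_width=8, slack=4)
Line 3: ['architect'] (min_width=9, slack=3)
Line 4: ['silver', 'bread'] (min_width=12, slack=0)
Line 5: ['window'] (min_width=6, slack=6)
Line 6: ['curtain'] (min_width=7, slack=5)

Answer: |heart  young|
|plane     in|
|architect   |
|silver bread|
|window      |
|curtain     |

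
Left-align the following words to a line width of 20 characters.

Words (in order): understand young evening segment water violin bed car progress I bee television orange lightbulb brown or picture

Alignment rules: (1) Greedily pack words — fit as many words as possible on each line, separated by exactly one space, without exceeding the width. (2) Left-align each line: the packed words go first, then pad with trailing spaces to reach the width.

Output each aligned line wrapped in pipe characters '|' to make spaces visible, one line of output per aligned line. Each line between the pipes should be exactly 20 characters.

Answer: |understand young    |
|evening segment     |
|water violin bed car|
|progress I bee      |
|television orange   |
|lightbulb brown or  |
|picture             |

Derivation:
Line 1: ['understand', 'young'] (min_width=16, slack=4)
Line 2: ['evening', 'segment'] (min_width=15, slack=5)
Line 3: ['water', 'violin', 'bed', 'car'] (min_width=20, slack=0)
Line 4: ['progress', 'I', 'bee'] (min_width=14, slack=6)
Line 5: ['television', 'orange'] (min_width=17, slack=3)
Line 6: ['lightbulb', 'brown', 'or'] (min_width=18, slack=2)
Line 7: ['picture'] (min_width=7, slack=13)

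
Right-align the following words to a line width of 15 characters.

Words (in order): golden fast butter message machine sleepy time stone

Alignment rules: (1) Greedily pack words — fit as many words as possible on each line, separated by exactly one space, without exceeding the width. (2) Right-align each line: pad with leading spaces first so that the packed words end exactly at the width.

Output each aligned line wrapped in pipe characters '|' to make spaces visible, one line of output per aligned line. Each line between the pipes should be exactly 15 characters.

Answer: |    golden fast|
| butter message|
| machine sleepy|
|     time stone|

Derivation:
Line 1: ['golden', 'fast'] (min_width=11, slack=4)
Line 2: ['butter', 'message'] (min_width=14, slack=1)
Line 3: ['machine', 'sleepy'] (min_width=14, slack=1)
Line 4: ['time', 'stone'] (min_width=10, slack=5)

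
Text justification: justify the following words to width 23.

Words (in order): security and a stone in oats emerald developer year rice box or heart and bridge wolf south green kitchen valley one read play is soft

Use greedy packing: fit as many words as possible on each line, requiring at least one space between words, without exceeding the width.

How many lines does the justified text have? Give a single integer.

Answer: 6

Derivation:
Line 1: ['security', 'and', 'a', 'stone', 'in'] (min_width=23, slack=0)
Line 2: ['oats', 'emerald', 'developer'] (min_width=22, slack=1)
Line 3: ['year', 'rice', 'box', 'or', 'heart'] (min_width=22, slack=1)
Line 4: ['and', 'bridge', 'wolf', 'south'] (min_width=21, slack=2)
Line 5: ['green', 'kitchen', 'valley'] (min_width=20, slack=3)
Line 6: ['one', 'read', 'play', 'is', 'soft'] (min_width=21, slack=2)
Total lines: 6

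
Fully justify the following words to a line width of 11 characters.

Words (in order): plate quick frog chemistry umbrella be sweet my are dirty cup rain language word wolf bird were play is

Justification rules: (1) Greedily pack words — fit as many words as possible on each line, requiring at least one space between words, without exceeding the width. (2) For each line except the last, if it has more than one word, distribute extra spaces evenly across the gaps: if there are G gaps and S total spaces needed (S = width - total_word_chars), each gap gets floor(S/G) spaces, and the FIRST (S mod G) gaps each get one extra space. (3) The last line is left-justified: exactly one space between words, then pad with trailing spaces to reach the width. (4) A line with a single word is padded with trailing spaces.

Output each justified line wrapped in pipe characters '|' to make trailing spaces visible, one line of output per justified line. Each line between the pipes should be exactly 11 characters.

Answer: |plate quick|
|frog       |
|chemistry  |
|umbrella be|
|sweet    my|
|are   dirty|
|cup    rain|
|language   |
|word   wolf|
|bird   were|
|play is    |

Derivation:
Line 1: ['plate', 'quick'] (min_width=11, slack=0)
Line 2: ['frog'] (min_width=4, slack=7)
Line 3: ['chemistry'] (min_width=9, slack=2)
Line 4: ['umbrella', 'be'] (min_width=11, slack=0)
Line 5: ['sweet', 'my'] (min_width=8, slack=3)
Line 6: ['are', 'dirty'] (min_width=9, slack=2)
Line 7: ['cup', 'rain'] (min_width=8, slack=3)
Line 8: ['language'] (min_width=8, slack=3)
Line 9: ['word', 'wolf'] (min_width=9, slack=2)
Line 10: ['bird', 'were'] (min_width=9, slack=2)
Line 11: ['play', 'is'] (min_width=7, slack=4)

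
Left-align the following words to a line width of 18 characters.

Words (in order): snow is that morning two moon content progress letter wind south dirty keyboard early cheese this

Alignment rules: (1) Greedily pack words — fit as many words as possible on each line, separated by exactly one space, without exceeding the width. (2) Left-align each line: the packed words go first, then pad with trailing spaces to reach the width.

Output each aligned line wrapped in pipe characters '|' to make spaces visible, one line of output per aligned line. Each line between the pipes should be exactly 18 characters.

Answer: |snow is that      |
|morning two moon  |
|content progress  |
|letter wind south |
|dirty keyboard    |
|early cheese this |

Derivation:
Line 1: ['snow', 'is', 'that'] (min_width=12, slack=6)
Line 2: ['morning', 'two', 'moon'] (min_width=16, slack=2)
Line 3: ['content', 'progress'] (min_width=16, slack=2)
Line 4: ['letter', 'wind', 'south'] (min_width=17, slack=1)
Line 5: ['dirty', 'keyboard'] (min_width=14, slack=4)
Line 6: ['early', 'cheese', 'this'] (min_width=17, slack=1)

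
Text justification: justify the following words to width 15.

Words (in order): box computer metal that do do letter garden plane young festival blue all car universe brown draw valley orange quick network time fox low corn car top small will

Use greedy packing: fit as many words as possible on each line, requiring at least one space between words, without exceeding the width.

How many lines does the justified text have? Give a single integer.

Line 1: ['box', 'computer'] (min_width=12, slack=3)
Line 2: ['metal', 'that', 'do'] (min_width=13, slack=2)
Line 3: ['do', 'letter'] (min_width=9, slack=6)
Line 4: ['garden', 'plane'] (min_width=12, slack=3)
Line 5: ['young', 'festival'] (min_width=14, slack=1)
Line 6: ['blue', 'all', 'car'] (min_width=12, slack=3)
Line 7: ['universe', 'brown'] (min_width=14, slack=1)
Line 8: ['draw', 'valley'] (min_width=11, slack=4)
Line 9: ['orange', 'quick'] (min_width=12, slack=3)
Line 10: ['network', 'time'] (min_width=12, slack=3)
Line 11: ['fox', 'low', 'corn'] (min_width=12, slack=3)
Line 12: ['car', 'top', 'small'] (min_width=13, slack=2)
Line 13: ['will'] (min_width=4, slack=11)
Total lines: 13

Answer: 13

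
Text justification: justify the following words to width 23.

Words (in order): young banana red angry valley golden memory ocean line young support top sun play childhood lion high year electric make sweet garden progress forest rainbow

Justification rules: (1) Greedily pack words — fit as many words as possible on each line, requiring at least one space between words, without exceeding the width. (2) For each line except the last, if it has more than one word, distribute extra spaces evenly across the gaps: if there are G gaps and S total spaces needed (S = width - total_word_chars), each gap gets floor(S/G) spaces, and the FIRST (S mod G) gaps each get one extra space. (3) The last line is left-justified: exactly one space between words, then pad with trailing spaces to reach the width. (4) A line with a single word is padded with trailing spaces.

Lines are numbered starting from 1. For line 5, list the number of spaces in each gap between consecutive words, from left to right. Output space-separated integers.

Line 1: ['young', 'banana', 'red', 'angry'] (min_width=22, slack=1)
Line 2: ['valley', 'golden', 'memory'] (min_width=20, slack=3)
Line 3: ['ocean', 'line', 'young'] (min_width=16, slack=7)
Line 4: ['support', 'top', 'sun', 'play'] (min_width=20, slack=3)
Line 5: ['childhood', 'lion', 'high'] (min_width=19, slack=4)
Line 6: ['year', 'electric', 'make'] (min_width=18, slack=5)
Line 7: ['sweet', 'garden', 'progress'] (min_width=21, slack=2)
Line 8: ['forest', 'rainbow'] (min_width=14, slack=9)

Answer: 3 3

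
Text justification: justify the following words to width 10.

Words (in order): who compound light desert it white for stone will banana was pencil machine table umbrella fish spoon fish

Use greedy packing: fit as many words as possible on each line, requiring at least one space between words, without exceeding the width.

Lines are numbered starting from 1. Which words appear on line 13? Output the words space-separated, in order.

Line 1: ['who'] (min_width=3, slack=7)
Line 2: ['compound'] (min_width=8, slack=2)
Line 3: ['light'] (min_width=5, slack=5)
Line 4: ['desert', 'it'] (min_width=9, slack=1)
Line 5: ['white', 'for'] (min_width=9, slack=1)
Line 6: ['stone', 'will'] (min_width=10, slack=0)
Line 7: ['banana', 'was'] (min_width=10, slack=0)
Line 8: ['pencil'] (min_width=6, slack=4)
Line 9: ['machine'] (min_width=7, slack=3)
Line 10: ['table'] (min_width=5, slack=5)
Line 11: ['umbrella'] (min_width=8, slack=2)
Line 12: ['fish', 'spoon'] (min_width=10, slack=0)
Line 13: ['fish'] (min_width=4, slack=6)

Answer: fish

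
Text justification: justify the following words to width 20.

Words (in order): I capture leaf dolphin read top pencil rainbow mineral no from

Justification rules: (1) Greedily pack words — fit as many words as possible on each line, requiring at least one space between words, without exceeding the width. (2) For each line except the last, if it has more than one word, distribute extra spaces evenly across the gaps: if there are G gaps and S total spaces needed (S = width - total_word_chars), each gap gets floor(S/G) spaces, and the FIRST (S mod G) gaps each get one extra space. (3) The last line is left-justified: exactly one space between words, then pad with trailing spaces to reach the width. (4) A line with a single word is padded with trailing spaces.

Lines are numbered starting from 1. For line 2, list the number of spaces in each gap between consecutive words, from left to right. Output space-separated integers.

Answer: 3 3

Derivation:
Line 1: ['I', 'capture', 'leaf'] (min_width=14, slack=6)
Line 2: ['dolphin', 'read', 'top'] (min_width=16, slack=4)
Line 3: ['pencil', 'rainbow'] (min_width=14, slack=6)
Line 4: ['mineral', 'no', 'from'] (min_width=15, slack=5)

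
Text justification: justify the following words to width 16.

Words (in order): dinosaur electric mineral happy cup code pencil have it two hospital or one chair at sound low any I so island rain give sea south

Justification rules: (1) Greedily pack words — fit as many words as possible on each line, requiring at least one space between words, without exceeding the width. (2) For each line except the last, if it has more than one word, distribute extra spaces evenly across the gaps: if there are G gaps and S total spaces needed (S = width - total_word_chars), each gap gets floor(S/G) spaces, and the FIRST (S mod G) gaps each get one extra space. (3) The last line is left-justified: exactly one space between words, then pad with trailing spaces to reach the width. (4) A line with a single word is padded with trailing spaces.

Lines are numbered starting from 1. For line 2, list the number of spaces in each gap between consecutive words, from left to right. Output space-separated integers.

Answer: 1

Derivation:
Line 1: ['dinosaur'] (min_width=8, slack=8)
Line 2: ['electric', 'mineral'] (min_width=16, slack=0)
Line 3: ['happy', 'cup', 'code'] (min_width=14, slack=2)
Line 4: ['pencil', 'have', 'it'] (min_width=14, slack=2)
Line 5: ['two', 'hospital', 'or'] (min_width=15, slack=1)
Line 6: ['one', 'chair', 'at'] (min_width=12, slack=4)
Line 7: ['sound', 'low', 'any', 'I'] (min_width=15, slack=1)
Line 8: ['so', 'island', 'rain'] (min_width=14, slack=2)
Line 9: ['give', 'sea', 'south'] (min_width=14, slack=2)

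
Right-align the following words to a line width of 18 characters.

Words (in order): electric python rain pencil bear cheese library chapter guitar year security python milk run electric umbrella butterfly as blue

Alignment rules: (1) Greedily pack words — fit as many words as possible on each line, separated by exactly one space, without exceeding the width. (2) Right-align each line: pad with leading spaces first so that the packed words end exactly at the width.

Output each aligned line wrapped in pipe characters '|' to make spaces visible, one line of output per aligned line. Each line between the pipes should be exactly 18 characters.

Answer: |   electric python|
|  rain pencil bear|
|    cheese library|
|    chapter guitar|
|     year security|
|   python milk run|
| electric umbrella|
| butterfly as blue|

Derivation:
Line 1: ['electric', 'python'] (min_width=15, slack=3)
Line 2: ['rain', 'pencil', 'bear'] (min_width=16, slack=2)
Line 3: ['cheese', 'library'] (min_width=14, slack=4)
Line 4: ['chapter', 'guitar'] (min_width=14, slack=4)
Line 5: ['year', 'security'] (min_width=13, slack=5)
Line 6: ['python', 'milk', 'run'] (min_width=15, slack=3)
Line 7: ['electric', 'umbrella'] (min_width=17, slack=1)
Line 8: ['butterfly', 'as', 'blue'] (min_width=17, slack=1)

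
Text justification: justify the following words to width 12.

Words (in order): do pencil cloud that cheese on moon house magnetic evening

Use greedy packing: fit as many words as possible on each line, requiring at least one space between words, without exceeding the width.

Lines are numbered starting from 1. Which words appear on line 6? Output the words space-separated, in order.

Answer: evening

Derivation:
Line 1: ['do', 'pencil'] (min_width=9, slack=3)
Line 2: ['cloud', 'that'] (min_width=10, slack=2)
Line 3: ['cheese', 'on'] (min_width=9, slack=3)
Line 4: ['moon', 'house'] (min_width=10, slack=2)
Line 5: ['magnetic'] (min_width=8, slack=4)
Line 6: ['evening'] (min_width=7, slack=5)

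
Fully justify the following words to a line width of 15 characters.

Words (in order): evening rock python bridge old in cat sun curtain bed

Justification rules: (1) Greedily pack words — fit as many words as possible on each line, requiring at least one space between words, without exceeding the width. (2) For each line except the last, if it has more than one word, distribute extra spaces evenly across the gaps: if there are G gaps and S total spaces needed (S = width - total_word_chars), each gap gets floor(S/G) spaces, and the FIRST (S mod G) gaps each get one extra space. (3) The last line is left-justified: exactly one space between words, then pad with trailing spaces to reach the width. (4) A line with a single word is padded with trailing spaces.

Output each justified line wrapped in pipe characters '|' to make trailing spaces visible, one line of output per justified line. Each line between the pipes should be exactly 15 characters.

Answer: |evening    rock|
|python   bridge|
|old  in cat sun|
|curtain bed    |

Derivation:
Line 1: ['evening', 'rock'] (min_width=12, slack=3)
Line 2: ['python', 'bridge'] (min_width=13, slack=2)
Line 3: ['old', 'in', 'cat', 'sun'] (min_width=14, slack=1)
Line 4: ['curtain', 'bed'] (min_width=11, slack=4)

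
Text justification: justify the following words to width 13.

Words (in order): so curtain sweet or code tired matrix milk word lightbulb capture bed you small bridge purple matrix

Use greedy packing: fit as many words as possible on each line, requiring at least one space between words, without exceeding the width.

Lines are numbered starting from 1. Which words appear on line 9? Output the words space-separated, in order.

Line 1: ['so', 'curtain'] (min_width=10, slack=3)
Line 2: ['sweet', 'or', 'code'] (min_width=13, slack=0)
Line 3: ['tired', 'matrix'] (min_width=12, slack=1)
Line 4: ['milk', 'word'] (min_width=9, slack=4)
Line 5: ['lightbulb'] (min_width=9, slack=4)
Line 6: ['capture', 'bed'] (min_width=11, slack=2)
Line 7: ['you', 'small'] (min_width=9, slack=4)
Line 8: ['bridge', 'purple'] (min_width=13, slack=0)
Line 9: ['matrix'] (min_width=6, slack=7)

Answer: matrix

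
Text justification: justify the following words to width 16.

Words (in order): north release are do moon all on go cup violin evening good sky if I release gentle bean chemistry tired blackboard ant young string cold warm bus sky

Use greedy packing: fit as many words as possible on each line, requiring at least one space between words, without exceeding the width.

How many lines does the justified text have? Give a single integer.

Line 1: ['north', 'release'] (min_width=13, slack=3)
Line 2: ['are', 'do', 'moon', 'all'] (min_width=15, slack=1)
Line 3: ['on', 'go', 'cup', 'violin'] (min_width=16, slack=0)
Line 4: ['evening', 'good', 'sky'] (min_width=16, slack=0)
Line 5: ['if', 'I', 'release'] (min_width=12, slack=4)
Line 6: ['gentle', 'bean'] (min_width=11, slack=5)
Line 7: ['chemistry', 'tired'] (min_width=15, slack=1)
Line 8: ['blackboard', 'ant'] (min_width=14, slack=2)
Line 9: ['young', 'string'] (min_width=12, slack=4)
Line 10: ['cold', 'warm', 'bus'] (min_width=13, slack=3)
Line 11: ['sky'] (min_width=3, slack=13)
Total lines: 11

Answer: 11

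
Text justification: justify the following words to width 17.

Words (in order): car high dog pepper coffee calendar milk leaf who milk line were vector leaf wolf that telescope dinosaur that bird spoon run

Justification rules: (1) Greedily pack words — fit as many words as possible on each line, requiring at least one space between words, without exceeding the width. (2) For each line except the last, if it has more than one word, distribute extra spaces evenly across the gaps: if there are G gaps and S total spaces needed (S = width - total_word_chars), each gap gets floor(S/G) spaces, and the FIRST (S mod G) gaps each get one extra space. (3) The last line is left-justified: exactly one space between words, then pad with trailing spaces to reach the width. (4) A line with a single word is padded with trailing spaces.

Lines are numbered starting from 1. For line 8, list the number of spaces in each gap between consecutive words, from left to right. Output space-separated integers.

Line 1: ['car', 'high', 'dog'] (min_width=12, slack=5)
Line 2: ['pepper', 'coffee'] (min_width=13, slack=4)
Line 3: ['calendar', 'milk'] (min_width=13, slack=4)
Line 4: ['leaf', 'who', 'milk'] (min_width=13, slack=4)
Line 5: ['line', 'were', 'vector'] (min_width=16, slack=1)
Line 6: ['leaf', 'wolf', 'that'] (min_width=14, slack=3)
Line 7: ['telescope'] (min_width=9, slack=8)
Line 8: ['dinosaur', 'that'] (min_width=13, slack=4)
Line 9: ['bird', 'spoon', 'run'] (min_width=14, slack=3)

Answer: 5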